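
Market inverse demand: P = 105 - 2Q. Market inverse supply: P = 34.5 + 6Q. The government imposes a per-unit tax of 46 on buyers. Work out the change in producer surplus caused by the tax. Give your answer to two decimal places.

-204.84

Without the tax, 105 - 2Q = 34.5 + 6Q so Q* = 8.8125 and P* = 87.375.
A tax on buyers shifts demand down by 46: (105 - 46) - 2Q = 34.5 + 6Q, so Q_t = 3.0625. Buyers pay P_b = 98.875; sellers receive P_s = P_b - 46 = 52.875.
Producers lose the trapezoid between P_s and P* out to Q_t plus the triangle from Q_t to Q*: change in PS = 28.1367 - 232.9805 = -204.8438.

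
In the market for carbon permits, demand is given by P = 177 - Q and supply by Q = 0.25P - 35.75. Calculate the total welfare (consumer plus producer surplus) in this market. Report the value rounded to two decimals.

115.60

Rewriting supply in inverse form: P = 143 + 4Q.
Set 177 - Q = 143 + 4Q, which gives 34 = 5Q, so Q* = 6.8 and P* = 177 - (6.8) = 170.2.
Total surplus is the full triangle between the curves from 0 to Q*: (1/2)(6.8)(177 - 143) = 115.6.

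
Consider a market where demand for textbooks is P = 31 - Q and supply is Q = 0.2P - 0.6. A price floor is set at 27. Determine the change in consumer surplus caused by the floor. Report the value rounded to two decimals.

-2.89

Rewriting supply in inverse form: P = 3 + 5Q.
Free-market equilibrium: 31 - Q = 3 + 5Q gives Q* = 4.6667, P* = 26.3333.
At P = 27, buyers demand (31 - 27)/1 = 4 while sellers would supply more, so the quantity traded is 4 at price 27.
CS goes from (1/2)(4.6667)(4.6667) = 10.8889 to 8 (computed as (31 - 27)(4) - (1/2)(1)(4)^2), a change of -2.8889.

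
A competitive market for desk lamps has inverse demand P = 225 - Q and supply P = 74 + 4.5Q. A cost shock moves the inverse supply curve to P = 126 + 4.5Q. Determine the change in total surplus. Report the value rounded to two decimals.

Initial equilibrium: Q_0 = 27.4545, P_0 = 197.5455; CS_0 = (1/2)(27.4545)(27.4545) = 376.876, PS_0 = (1/2)(27.4545)(123.5455) = 1695.9421.
New equilibrium: 225 - Q = 126 + 4.5Q gives Q_1 = 18, P_1 = 207; CS_1 = 162, PS_1 = 729.
Change in total surplus = (162 + 729) - (376.876 + 1695.9421) = -1181.8182.

-1181.82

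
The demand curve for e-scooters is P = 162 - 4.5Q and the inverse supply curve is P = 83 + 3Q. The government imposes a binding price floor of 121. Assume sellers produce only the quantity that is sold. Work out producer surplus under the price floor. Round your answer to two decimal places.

221.70

Free-market equilibrium: 162 - 4.5Q = 83 + 3Q gives Q* = 10.5333, P* = 114.6.
At P = 121, buyers demand (162 - 121)/4.5 = 9.1111 while sellers would supply more, so the quantity traded is 9.1111 at price 121.
The supply price at Q = 9.1111 is 110.3333. PS is the trapezoid between 121 and supply over [0, 9.1111]: (1/2)[(121 - 83) + (121 - 110.3333)](9.1111) = 221.7037.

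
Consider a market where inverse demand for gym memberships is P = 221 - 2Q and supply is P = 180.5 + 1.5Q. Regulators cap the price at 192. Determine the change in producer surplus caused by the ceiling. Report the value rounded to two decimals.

Without the control, 221 - 2Q = 180.5 + 1.5Q so Q* = 11.5714 and P* = 197.8571.
At P = 192, sellers supply (192 - 180.5)/1.5 = 7.6667 while buyers want more, so the quantity traded is 7.6667 at price 192.
PS goes from (1/2)(11.5714)(17.3571) = 100.4235 to 44.0833 (computed as (192 - 180.5)(7.6667) - (1/2)(1.5)(7.6667)^2), a change of -56.3401.

-56.34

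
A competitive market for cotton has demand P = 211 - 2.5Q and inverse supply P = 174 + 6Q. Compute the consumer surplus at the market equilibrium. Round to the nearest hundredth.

23.69

Equilibrium: 211 - 2.5Q = 174 + 6Q, so Q* = 4.3529 and P* = 200.1176.
The demand choke price is 211, so CS = (1/2)(Q*)(211 - P*) = (1/2)(4.3529)(10.8824) = 23.6851.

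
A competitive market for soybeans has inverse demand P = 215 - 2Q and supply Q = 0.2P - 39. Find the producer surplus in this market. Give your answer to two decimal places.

Rewriting supply in inverse form: P = 195 + 5Q.
Setting demand equal to supply, 20 = 7Q, so Q* = 2.8571 and P* = 209.2857.
The supply curve's price intercept is 195, so PS = (1/2)(Q*)(P* - 195) = (1/2)(2.8571)(14.2857) = 20.4082.

20.41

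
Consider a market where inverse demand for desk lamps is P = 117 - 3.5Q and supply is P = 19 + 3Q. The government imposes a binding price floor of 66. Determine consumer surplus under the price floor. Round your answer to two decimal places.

Free-market equilibrium: 117 - 3.5Q = 19 + 3Q gives Q* = 15.0769, P* = 64.2308.
At the floor price 66, quantity demanded is (117 - 66)/3.5 = 14.5714; demand is the short side, so Q = 14.5714 trades at P = 66.
CS is the triangle under demand above 66: (1/2)(14.5714)(117 - 66) = 371.5714.

371.57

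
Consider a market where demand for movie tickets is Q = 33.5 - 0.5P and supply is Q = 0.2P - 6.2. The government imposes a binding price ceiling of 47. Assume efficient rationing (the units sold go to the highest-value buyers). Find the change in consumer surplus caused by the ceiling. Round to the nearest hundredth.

Rewriting demand in inverse form: P = 67 - 2Q.
Rewriting supply in inverse form: P = 31 + 5Q.
Free-market equilibrium: 67 - 2Q = 31 + 5Q gives Q* = 5.1429, P* = 56.7143.
At the ceiling price 47, quantity supplied is (47 - 31)/5 = 3.2; supply is the short side, so Q = 3.2 trades at P = 47.
CS goes from (1/2)(5.1429)(10.2857) = 26.449 to 53.76 (computed as (67 - 47)(3.2) - (1/2)(2)(3.2)^2), a change of 27.311.

27.31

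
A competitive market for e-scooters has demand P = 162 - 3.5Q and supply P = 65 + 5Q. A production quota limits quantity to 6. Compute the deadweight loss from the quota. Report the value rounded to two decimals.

Unrestricted equilibrium: Q* = (162 - 65)/(3.5 + 5) = 11.4118.
At Q = 6 the demand price is 162 - 3.5(6) = 141 and the supply price is 65 + 5(6) = 95.
Deadweight loss is the triangle between the curves from 6 to 11.4118: (1/2)(141 - 95)(11.4118 - 6) = 124.4706.

124.47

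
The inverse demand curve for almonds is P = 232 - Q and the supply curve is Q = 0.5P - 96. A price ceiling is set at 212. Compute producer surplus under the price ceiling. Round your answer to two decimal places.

Rewriting supply in inverse form: P = 192 + 2Q.
Free-market equilibrium: 232 - Q = 192 + 2Q gives Q* = 13.3333, P* = 218.6667.
At the ceiling price 212, quantity supplied is (212 - 192)/2 = 10; supply is the short side, so Q = 10 trades at P = 212.
PS is the triangle above supply below 212: (1/2)(10)(212 - 192) = 100.

100.00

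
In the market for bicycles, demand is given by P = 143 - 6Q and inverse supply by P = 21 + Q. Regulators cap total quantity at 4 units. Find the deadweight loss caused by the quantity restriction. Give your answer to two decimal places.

Unrestricted equilibrium: Q* = (143 - 21)/(6 + 1) = 17.4286.
At Q = 4 the demand price is 143 - 6(4) = 119 and the supply price is 21 + (4) = 25.
Deadweight loss is the triangle between the curves from 4 to 17.4286: (1/2)(119 - 25)(17.4286 - 4) = 631.1429.

631.14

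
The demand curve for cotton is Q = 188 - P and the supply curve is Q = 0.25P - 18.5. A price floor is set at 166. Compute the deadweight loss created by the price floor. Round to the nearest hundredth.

Rewriting demand in inverse form: P = 188 - Q.
Rewriting supply in inverse form: P = 74 + 4Q.
Free-market equilibrium: 188 - Q = 74 + 4Q gives Q* = 22.8, P* = 165.2.
At the floor price 166, quantity demanded is (188 - 166)/1 = 22; demand is the short side, so Q = 22 trades at P = 166.
The lost-trades triangle has base Q* - 22 = 0.8 and height equal to the gap between the curves at Q = 22, which is 166 - 162 = 4. DWL = (1/2)(0.8)(4) = 1.6.

1.60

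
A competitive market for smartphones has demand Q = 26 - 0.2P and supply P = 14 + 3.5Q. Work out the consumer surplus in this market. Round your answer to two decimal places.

465.61

Rewriting demand in inverse form: P = 130 - 5Q.
Setting demand equal to supply, 116 = 8.5Q, so Q* = 13.6471 and P* = 61.7647.
Consumer surplus is the triangle under demand above P*: (1/2)(13.6471)(130 - 61.7647) = (1/2)(13.6471)(68.2353) = 465.6055.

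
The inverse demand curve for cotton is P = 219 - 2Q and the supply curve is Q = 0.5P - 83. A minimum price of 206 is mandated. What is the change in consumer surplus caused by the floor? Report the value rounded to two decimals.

-133.31

Rewriting supply in inverse form: P = 166 + 2Q.
Free-market equilibrium: 219 - 2Q = 166 + 2Q gives Q* = 13.25, P* = 192.5.
At the floor price 206, quantity demanded is (219 - 206)/2 = 6.5; demand is the short side, so Q = 6.5 trades at P = 206.
CS goes from (1/2)(13.25)(26.5) = 175.5625 to 42.25 (computed as (219 - 206)(6.5) - (1/2)(2)(6.5)^2), a change of -133.3125.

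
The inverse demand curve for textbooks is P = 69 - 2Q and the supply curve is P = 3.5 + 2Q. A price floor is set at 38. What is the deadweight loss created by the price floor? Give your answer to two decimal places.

1.53

Free-market equilibrium: 69 - 2Q = 3.5 + 2Q gives Q* = 16.375, P* = 36.25.
At P = 38, buyers demand (69 - 38)/2 = 15.5 while sellers would supply more, so the quantity traded is 15.5 at price 38.
The lost-trades triangle has base Q* - 15.5 = 0.875 and height equal to the gap between the curves at Q = 15.5, which is 38 - 34.5 = 3.5. DWL = (1/2)(0.875)(3.5) = 1.5312.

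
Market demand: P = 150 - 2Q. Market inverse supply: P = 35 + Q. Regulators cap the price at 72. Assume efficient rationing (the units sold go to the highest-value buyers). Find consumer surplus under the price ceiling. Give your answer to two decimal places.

Without the control, 150 - 2Q = 35 + Q so Q* = 38.3333 and P* = 73.3333.
At the ceiling price 72, quantity supplied is (72 - 35)/1 = 37; supply is the short side, so Q = 37 trades at P = 72.
The demand price at Q = 37 is 76. CS is the trapezoid between demand and 72 over [0, 37]: (1/2)[(150 - 72) + (76 - 72)](37) = 1517.

1517.00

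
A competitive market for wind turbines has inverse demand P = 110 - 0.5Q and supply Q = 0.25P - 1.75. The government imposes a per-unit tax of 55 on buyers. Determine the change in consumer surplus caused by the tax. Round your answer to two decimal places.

-102.53

Rewriting supply in inverse form: P = 7 + 4Q.
Without the tax, 110 - 0.5Q = 7 + 4Q so Q* = 22.8889 and P* = 98.5556.
With the tax, buyers' net willingness to pay falls by 55: (110 - 55) - 0.5Q = 7 + 4Q, so Q_t = 10.6667. Buyers pay P_b = 104.6667; sellers receive P_s = P_b - 55 = 49.6667.
Consumers lose the trapezoid between P* and P_b out to Q_t plus the triangle from Q_t to Q*: change in CS = 28.4444 - 130.9753 = -102.5309.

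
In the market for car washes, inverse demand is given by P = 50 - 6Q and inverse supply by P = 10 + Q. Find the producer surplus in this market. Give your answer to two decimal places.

16.33

Equilibrium: 50 - 6Q = 10 + Q, so Q* = 5.7143 and P* = 15.7143.
Producer surplus is the triangle above supply below P*: (1/2)(5.7143)(15.7143 - 10) = (1/2)(5.7143)(5.7143) = 16.3265.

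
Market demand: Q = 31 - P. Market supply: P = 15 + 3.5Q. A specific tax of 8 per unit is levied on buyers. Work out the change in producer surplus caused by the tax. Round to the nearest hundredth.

-16.59

Rewriting demand in inverse form: P = 31 - Q.
Without the tax, 31 - Q = 15 + 3.5Q so Q* = 3.5556 and P* = 27.4444.
With the tax, buyers' net willingness to pay falls by 8: (31 - 8) - Q = 15 + 3.5Q, so Q_t = 1.7778. Buyers pay P_b = 29.2222; sellers receive P_s = P_b - 8 = 21.2222.
PS falls from (1/2)(3.5556)(12.4444) = 22.1235 to (1/2)(1.7778)(6.2222) = 5.5309, a change of -16.5926.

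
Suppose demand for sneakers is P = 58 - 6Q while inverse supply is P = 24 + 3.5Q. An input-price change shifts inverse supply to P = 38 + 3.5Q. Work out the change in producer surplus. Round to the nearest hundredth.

Initial equilibrium: Q_0 = 3.5789, P_0 = 36.5263; CS_0 = (1/2)(3.5789)(21.4737) = 38.4266, PS_0 = (1/2)(3.5789)(12.5263) = 22.4155.
New equilibrium: 58 - 6Q = 38 + 3.5Q gives Q_1 = 2.1053, P_1 = 45.3684; CS_1 = 13.2964, PS_1 = 7.7562.
Change in producer surplus = 7.7562 - 22.4155 = -14.6593.

-14.66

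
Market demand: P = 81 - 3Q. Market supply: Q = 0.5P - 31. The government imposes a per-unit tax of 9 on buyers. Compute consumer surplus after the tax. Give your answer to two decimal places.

Rewriting supply in inverse form: P = 62 + 2Q.
Without the tax, 81 - 3Q = 62 + 2Q so Q* = 3.8 and P* = 69.6.
A tax on buyers shifts demand down by 9: (81 - 9) - 3Q = 62 + 2Q, so Q_t = 2. Buyers pay P_b = 75; sellers receive P_s = P_b - 9 = 66.
Consumer surplus is the triangle under demand above P_b: (1/2)(2)(81 - 75) = 6.

6.00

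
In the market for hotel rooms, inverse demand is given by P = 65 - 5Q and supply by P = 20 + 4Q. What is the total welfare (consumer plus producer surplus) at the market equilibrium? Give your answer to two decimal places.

112.50

Set 65 - 5Q = 20 + 4Q, which gives 45 = 9Q, so Q* = 5 and P* = 65 - 5(5) = 40.
Total surplus is the full triangle between the curves from 0 to Q*: (1/2)(5)(65 - 20) = 112.5.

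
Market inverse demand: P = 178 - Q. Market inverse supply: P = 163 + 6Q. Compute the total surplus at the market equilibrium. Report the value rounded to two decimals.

Setting demand equal to supply, 15 = 7Q, so Q* = 2.1429 and P* = 175.8571.
CS = (1/2)(2.1429)(2.1429) = 2.2959 and PS = (1/2)(2.1429)(12.8571) = 13.7755, so total surplus = 16.0714.

16.07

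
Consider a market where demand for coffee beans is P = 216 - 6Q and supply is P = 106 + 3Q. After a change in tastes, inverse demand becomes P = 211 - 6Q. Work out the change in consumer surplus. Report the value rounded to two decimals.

-39.81

Initial equilibrium: Q_0 = 12.2222, P_0 = 142.6667; CS_0 = (1/2)(12.2222)(73.3333) = 448.1481, PS_0 = (1/2)(12.2222)(36.6667) = 224.0741.
New equilibrium: 211 - 6Q = 106 + 3Q gives Q_1 = 11.6667, P_1 = 141; CS_1 = 408.3333, PS_1 = 204.1667.
Change in consumer surplus = 408.3333 - 448.1481 = -39.8148.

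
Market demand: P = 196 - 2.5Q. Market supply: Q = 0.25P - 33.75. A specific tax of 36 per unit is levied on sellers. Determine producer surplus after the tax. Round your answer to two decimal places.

29.59

Rewriting supply in inverse form: P = 135 + 4Q.
Without the tax, 196 - 2.5Q = 135 + 4Q so Q* = 9.3846 and P* = 172.5385.
A tax on sellers shifts supply up by 36: 196 - 2.5Q = 135 + 4Q + 36, so Q_t = 3.8462. Buyers pay P_b = 186.3846; sellers receive P_s = P_b - 36 = 150.3846.
Producer surplus is the triangle above supply below P_s: (1/2)(3.8462)(150.3846 - 135) = 29.5858.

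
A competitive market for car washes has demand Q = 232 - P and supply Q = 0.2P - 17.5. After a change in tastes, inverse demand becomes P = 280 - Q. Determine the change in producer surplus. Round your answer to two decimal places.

Rewriting demand in inverse form: P = 232 - Q.
Rewriting supply in inverse form: P = 87.5 + 5Q.
Initial equilibrium: Q_0 = 24.0833, P_0 = 207.9167; CS_0 = (1/2)(24.0833)(24.0833) = 290.0035, PS_0 = (1/2)(24.0833)(120.4167) = 1450.0174.
New equilibrium: 280 - Q = 87.5 + 5Q gives Q_1 = 32.0833, P_1 = 247.9167; CS_1 = 514.6701, PS_1 = 2573.3507.
Change in producer surplus = 2573.3507 - 1450.0174 = 1123.3333.

1123.33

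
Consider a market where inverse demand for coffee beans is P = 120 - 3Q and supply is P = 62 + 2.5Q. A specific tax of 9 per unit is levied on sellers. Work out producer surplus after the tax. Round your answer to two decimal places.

Without the tax, 120 - 3Q = 62 + 2.5Q so Q* = 10.5455 and P* = 88.3636.
With the tax, sellers need 9 more per unit: 120 - 3Q = 62 + 2.5Q + 9, so Q_t = 8.9091. Buyers pay P_b = 93.2727; sellers receive P_s = P_b - 9 = 84.2727.
PS = (1/2)(Q_t)(P_s - 62) = (1/2)(8.9091)(22.2727) = 99.2149.

99.21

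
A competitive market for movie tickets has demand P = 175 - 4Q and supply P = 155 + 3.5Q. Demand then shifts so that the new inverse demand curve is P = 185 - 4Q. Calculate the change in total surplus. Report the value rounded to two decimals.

Initial equilibrium: Q_0 = 2.6667, P_0 = 164.3333; CS_0 = (1/2)(2.6667)(10.6667) = 14.2222, PS_0 = (1/2)(2.6667)(9.3333) = 12.4444.
New equilibrium: 185 - 4Q = 155 + 3.5Q gives Q_1 = 4, P_1 = 169; CS_1 = 32, PS_1 = 28.
Change in total surplus = (32 + 28) - (14.2222 + 12.4444) = 33.3333.

33.33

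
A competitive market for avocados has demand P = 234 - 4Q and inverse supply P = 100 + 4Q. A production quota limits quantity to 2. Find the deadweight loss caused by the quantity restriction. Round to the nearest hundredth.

870.25

Unrestricted equilibrium: Q* = (234 - 100)/(4 + 4) = 16.75.
At Q = 2 the demand price is 234 - 4(2) = 226 and the supply price is 100 + 4(2) = 108.
DWL = (1/2)(gap between curves at 2) x (Q* - 2) = (1/2)(118)(14.75) = 870.25.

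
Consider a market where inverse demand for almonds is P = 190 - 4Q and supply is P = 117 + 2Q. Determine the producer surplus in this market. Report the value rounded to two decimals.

Set 190 - 4Q = 117 + 2Q, which gives 73 = 6Q, so Q* = 12.1667 and P* = 190 - 4(12.1667) = 141.3333.
PS is the area between P* and the supply curve from 0 to Q*: (1/2)(12.1667)(24.3333) = 148.0278.

148.03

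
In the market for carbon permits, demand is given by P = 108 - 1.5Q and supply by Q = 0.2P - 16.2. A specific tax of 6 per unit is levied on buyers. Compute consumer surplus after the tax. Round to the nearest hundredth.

7.83

Rewriting supply in inverse form: P = 81 + 5Q.
Without the tax, 108 - 1.5Q = 81 + 5Q so Q* = 4.1538 and P* = 101.7692.
A tax on buyers shifts demand down by 6: (108 - 6) - 1.5Q = 81 + 5Q, so Q_t = 3.2308. Buyers pay P_b = 103.1538; sellers receive P_s = P_b - 6 = 97.1538.
Consumer surplus is the triangle under demand above P_b: (1/2)(3.2308)(108 - 103.1538) = 7.8284.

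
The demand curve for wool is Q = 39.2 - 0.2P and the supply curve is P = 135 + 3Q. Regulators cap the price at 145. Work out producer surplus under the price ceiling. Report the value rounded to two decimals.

Rewriting demand in inverse form: P = 196 - 5Q.
Without the control, 196 - 5Q = 135 + 3Q so Q* = 7.625 and P* = 157.875.
At P = 145, sellers supply (145 - 135)/3 = 3.3333 while buyers want more, so the quantity traded is 3.3333 at price 145.
PS is the triangle above supply below 145: (1/2)(3.3333)(145 - 135) = 16.6667.

16.67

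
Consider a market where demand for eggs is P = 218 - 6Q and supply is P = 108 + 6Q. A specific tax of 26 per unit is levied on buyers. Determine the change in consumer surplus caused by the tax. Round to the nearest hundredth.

-105.08

Without the tax, 218 - 6Q = 108 + 6Q so Q* = 9.1667 and P* = 163.
With the tax, buyers' net willingness to pay falls by 26: (218 - 26) - 6Q = 108 + 6Q, so Q_t = 7. Buyers pay P_b = 176; sellers receive P_s = P_b - 26 = 150.
Consumers lose the trapezoid between P* and P_b out to Q_t plus the triangle from Q_t to Q*: change in CS = 147 - 252.0833 = -105.0833.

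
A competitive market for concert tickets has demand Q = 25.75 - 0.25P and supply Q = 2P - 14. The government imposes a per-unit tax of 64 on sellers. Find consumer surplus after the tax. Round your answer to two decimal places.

Rewriting demand in inverse form: P = 103 - 4Q.
Rewriting supply in inverse form: P = 7 + 0.5Q.
Without the tax, 103 - 4Q = 7 + 0.5Q so Q* = 21.3333 and P* = 17.6667.
A tax on sellers shifts supply up by 64: 103 - 4Q = 7 + 0.5Q + 64, so Q_t = 7.1111. Buyers pay P_b = 74.5556; sellers receive P_s = P_b - 64 = 10.5556.
CS = (1/2)(Q_t)(103 - P_b) = (1/2)(7.1111)(28.4444) = 101.1358.

101.14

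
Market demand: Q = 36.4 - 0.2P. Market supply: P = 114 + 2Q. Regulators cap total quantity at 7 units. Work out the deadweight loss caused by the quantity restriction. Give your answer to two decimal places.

25.79

Rewriting demand in inverse form: P = 182 - 5Q.
Without the quota, 182 - 5Q = 114 + 2Q gives Q* = 9.7143.
At Q = 7 the demand price is 182 - 5(7) = 147 and the supply price is 114 + 2(7) = 128.
DWL = (1/2)(gap between curves at 7) x (Q* - 7) = (1/2)(19)(2.7143) = 25.7857.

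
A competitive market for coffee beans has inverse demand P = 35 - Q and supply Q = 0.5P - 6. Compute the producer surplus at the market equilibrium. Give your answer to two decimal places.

Rewriting supply in inverse form: P = 12 + 2Q.
Setting demand equal to supply, 23 = 3Q, so Q* = 7.6667 and P* = 27.3333.
The supply curve's price intercept is 12, so PS = (1/2)(Q*)(P* - 12) = (1/2)(7.6667)(15.3333) = 58.7778.

58.78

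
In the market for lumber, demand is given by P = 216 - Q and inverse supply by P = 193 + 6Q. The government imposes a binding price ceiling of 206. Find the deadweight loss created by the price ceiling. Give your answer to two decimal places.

4.38

Free-market equilibrium: 216 - Q = 193 + 6Q gives Q* = 3.2857, P* = 212.7143.
At P = 206, sellers supply (206 - 193)/6 = 2.1667 while buyers want more, so the quantity traded is 2.1667 at price 206.
At Q = 2.1667 the demand price is 213.8333 and the supply price is 206. Deadweight loss is the triangle between the curves from 2.1667 to 3.2857: (1/2)(213.8333 - 206)(3.2857 - 2.1667) = 4.3829.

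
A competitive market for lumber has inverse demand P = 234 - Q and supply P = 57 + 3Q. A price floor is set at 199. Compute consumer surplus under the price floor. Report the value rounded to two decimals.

612.50

Free-market equilibrium: 234 - Q = 57 + 3Q gives Q* = 44.25, P* = 189.75.
At P = 199, buyers demand (234 - 199)/1 = 35 while sellers would supply more, so the quantity traded is 35 at price 199.
CS is the triangle under demand above 199: (1/2)(35)(234 - 199) = 612.5.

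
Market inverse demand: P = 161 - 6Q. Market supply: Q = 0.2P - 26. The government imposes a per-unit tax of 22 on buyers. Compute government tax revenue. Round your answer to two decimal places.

18.00

Rewriting supply in inverse form: P = 130 + 5Q.
Without the tax, 161 - 6Q = 130 + 5Q so Q* = 2.8182 and P* = 144.0909.
With the tax, buyers' net willingness to pay falls by 22: (161 - 22) - 6Q = 130 + 5Q, so Q_t = 0.8182. Buyers pay P_b = 156.0909; sellers receive P_s = P_b - 22 = 134.0909.
Revenue is the tax times quantity traded: 22 x 0.8182 = 18.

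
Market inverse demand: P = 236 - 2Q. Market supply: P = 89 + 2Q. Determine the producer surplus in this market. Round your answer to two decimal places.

1350.56

Setting demand equal to supply, 147 = 4Q, so Q* = 36.75 and P* = 162.5.
Producer surplus is the triangle above supply below P*: (1/2)(36.75)(162.5 - 89) = (1/2)(36.75)(73.5) = 1350.5625.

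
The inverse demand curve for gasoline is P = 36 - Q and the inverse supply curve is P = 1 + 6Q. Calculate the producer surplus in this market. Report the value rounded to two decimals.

75.00

Set 36 - Q = 1 + 6Q, which gives 35 = 7Q, so Q* = 5 and P* = 36 - (5) = 31.
PS is the area between P* and the supply curve from 0 to Q*: (1/2)(5)(30) = 75.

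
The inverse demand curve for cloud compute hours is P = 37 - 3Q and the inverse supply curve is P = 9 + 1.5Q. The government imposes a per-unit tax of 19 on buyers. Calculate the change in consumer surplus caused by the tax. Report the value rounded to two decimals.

Pre-tax equilibrium: 37 - 3Q = 9 + 1.5Q gives Q* = 6.2222, P* = 18.3333.
A tax on buyers shifts demand down by 19: (37 - 19) - 3Q = 9 + 1.5Q, so Q_t = 2. Buyers pay P_b = 31; sellers receive P_s = P_b - 19 = 12.
Consumers lose the trapezoid between P* and P_b out to Q_t plus the triangle from Q_t to Q*: change in CS = 6 - 58.0741 = -52.0741.

-52.07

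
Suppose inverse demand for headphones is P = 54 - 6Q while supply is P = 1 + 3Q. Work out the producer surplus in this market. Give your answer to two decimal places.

52.02

Set 54 - 6Q = 1 + 3Q, which gives 53 = 9Q, so Q* = 5.8889 and P* = 54 - 6(5.8889) = 18.6667.
The supply curve's price intercept is 1, so PS = (1/2)(Q*)(P* - 1) = (1/2)(5.8889)(17.6667) = 52.0185.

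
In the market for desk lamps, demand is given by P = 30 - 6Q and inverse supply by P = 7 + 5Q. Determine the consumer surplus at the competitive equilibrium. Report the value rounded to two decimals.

13.12

Equilibrium: 30 - 6Q = 7 + 5Q, so Q* = 2.0909 and P* = 17.4545.
The demand choke price is 30, so CS = (1/2)(Q*)(30 - P*) = (1/2)(2.0909)(12.5455) = 13.1157.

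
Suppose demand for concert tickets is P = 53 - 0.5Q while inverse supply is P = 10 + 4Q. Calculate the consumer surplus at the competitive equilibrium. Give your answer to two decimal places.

22.83

Equilibrium: 53 - 0.5Q = 10 + 4Q, so Q* = 9.5556 and P* = 48.2222.
CS is the area between the demand curve and P* from 0 to Q*: (1/2)(9.5556)(4.7778) = 22.8272.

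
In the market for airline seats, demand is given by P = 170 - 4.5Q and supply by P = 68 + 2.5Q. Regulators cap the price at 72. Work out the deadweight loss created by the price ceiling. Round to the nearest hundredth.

Free-market equilibrium: 170 - 4.5Q = 68 + 2.5Q gives Q* = 14.5714, P* = 104.4286.
At P = 72, sellers supply (72 - 68)/2.5 = 1.6 while buyers want more, so the quantity traded is 1.6 at price 72.
The lost-trades triangle has base Q* - 1.6 = 12.9714 and height equal to the gap between the curves at Q = 1.6, which is 162.8 - 72 = 90.8. DWL = (1/2)(12.9714)(90.8) = 588.9029.

588.90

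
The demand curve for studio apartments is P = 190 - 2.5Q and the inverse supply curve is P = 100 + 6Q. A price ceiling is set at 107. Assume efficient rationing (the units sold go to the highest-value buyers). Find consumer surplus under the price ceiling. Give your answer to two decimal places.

95.13

Without the control, 190 - 2.5Q = 100 + 6Q so Q* = 10.5882 and P* = 163.5294.
At the ceiling price 107, quantity supplied is (107 - 100)/6 = 1.1667; supply is the short side, so Q = 1.1667 trades at P = 107.
The demand price at Q = 1.1667 is 187.0833. CS is the trapezoid between demand and 107 over [0, 1.1667]: (1/2)[(190 - 107) + (187.0833 - 107)](1.1667) = 95.1319.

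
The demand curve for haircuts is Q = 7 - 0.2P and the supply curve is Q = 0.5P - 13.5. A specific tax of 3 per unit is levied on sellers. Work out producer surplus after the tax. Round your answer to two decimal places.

Rewriting demand in inverse form: P = 35 - 5Q.
Rewriting supply in inverse form: P = 27 + 2Q.
Pre-tax equilibrium: 35 - 5Q = 27 + 2Q gives Q* = 1.1429, P* = 29.2857.
With the tax, sellers need 3 more per unit: 35 - 5Q = 27 + 2Q + 3, so Q_t = 0.7143. Buyers pay P_b = 31.4286; sellers receive P_s = P_b - 3 = 28.4286.
Producer surplus is the triangle above supply below P_s: (1/2)(0.7143)(28.4286 - 27) = 0.5102.

0.51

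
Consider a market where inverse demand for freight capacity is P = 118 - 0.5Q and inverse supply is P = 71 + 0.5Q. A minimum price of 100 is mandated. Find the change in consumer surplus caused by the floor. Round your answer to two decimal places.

Without the control, 118 - 0.5Q = 71 + 0.5Q so Q* = 47 and P* = 94.5.
At the floor price 100, quantity demanded is (118 - 100)/0.5 = 36; demand is the short side, so Q = 36 trades at P = 100.
CS goes from (1/2)(47)(23.5) = 552.25 to 324 (computed as (118 - 100)(36) - (1/2)(0.5)(36)^2), a change of -228.25.

-228.25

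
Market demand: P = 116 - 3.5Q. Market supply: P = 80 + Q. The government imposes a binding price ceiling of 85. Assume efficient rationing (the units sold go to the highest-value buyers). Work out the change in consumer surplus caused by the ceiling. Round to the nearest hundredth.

-0.75

Free-market equilibrium: 116 - 3.5Q = 80 + Q gives Q* = 8, P* = 88.
At the ceiling price 85, quantity supplied is (85 - 80)/1 = 5; supply is the short side, so Q = 5 trades at P = 85.
CS goes from (1/2)(8)(28) = 112 to 111.25 (computed as (116 - 85)(5) - (1/2)(3.5)(5)^2), a change of -0.75.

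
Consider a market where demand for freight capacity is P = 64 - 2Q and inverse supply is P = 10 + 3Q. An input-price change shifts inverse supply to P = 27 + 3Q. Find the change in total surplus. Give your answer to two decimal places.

-154.70

Initial equilibrium: Q_0 = 10.8, P_0 = 42.4; CS_0 = (1/2)(10.8)(21.6) = 116.64, PS_0 = (1/2)(10.8)(32.4) = 174.96.
New equilibrium: 64 - 2Q = 27 + 3Q gives Q_1 = 7.4, P_1 = 49.2; CS_1 = 54.76, PS_1 = 82.14.
Change in total surplus = (54.76 + 82.14) - (116.64 + 174.96) = -154.7.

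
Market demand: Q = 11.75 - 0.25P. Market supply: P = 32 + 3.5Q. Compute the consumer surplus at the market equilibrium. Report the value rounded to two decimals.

Rewriting demand in inverse form: P = 47 - 4Q.
Equilibrium: 47 - 4Q = 32 + 3.5Q, so Q* = 2 and P* = 39.
Consumer surplus is the triangle under demand above P*: (1/2)(2)(47 - 39) = (1/2)(2)(8) = 8.

8.00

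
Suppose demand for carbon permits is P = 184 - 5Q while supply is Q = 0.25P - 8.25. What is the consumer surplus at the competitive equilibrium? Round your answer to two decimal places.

703.73

Rewriting supply in inverse form: P = 33 + 4Q.
Setting demand equal to supply, 151 = 9Q, so Q* = 16.7778 and P* = 100.1111.
Consumer surplus is the triangle under demand above P*: (1/2)(16.7778)(184 - 100.1111) = (1/2)(16.7778)(83.8889) = 703.7346.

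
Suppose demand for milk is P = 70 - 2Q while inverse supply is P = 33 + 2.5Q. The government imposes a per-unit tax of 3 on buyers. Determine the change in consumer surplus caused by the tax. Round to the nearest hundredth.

-10.52

Without the tax, 70 - 2Q = 33 + 2.5Q so Q* = 8.2222 and P* = 53.5556.
A tax on buyers shifts demand down by 3: (70 - 3) - 2Q = 33 + 2.5Q, so Q_t = 7.5556. Buyers pay P_b = 54.8889; sellers receive P_s = P_b - 3 = 51.8889.
CS falls from (1/2)(8.2222)(16.4444) = 67.6049 to (1/2)(7.5556)(15.1111) = 57.0864, a change of -10.5185.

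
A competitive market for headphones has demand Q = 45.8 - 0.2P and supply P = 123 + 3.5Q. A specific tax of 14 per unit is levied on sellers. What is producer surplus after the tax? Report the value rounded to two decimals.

Rewriting demand in inverse form: P = 229 - 5Q.
Without the tax, 229 - 5Q = 123 + 3.5Q so Q* = 12.4706 and P* = 166.6471.
A tax on sellers shifts supply up by 14: 229 - 5Q = 123 + 3.5Q + 14, so Q_t = 10.8235. Buyers pay P_b = 174.8824; sellers receive P_s = P_b - 14 = 160.8824.
PS = (1/2)(Q_t)(P_s - 123) = (1/2)(10.8235)(37.8824) = 205.0104.

205.01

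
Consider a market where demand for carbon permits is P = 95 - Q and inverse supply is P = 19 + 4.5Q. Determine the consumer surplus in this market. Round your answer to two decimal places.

Setting demand equal to supply, 76 = 5.5Q, so Q* = 13.8182 and P* = 81.1818.
Consumer surplus is the triangle under demand above P*: (1/2)(13.8182)(95 - 81.1818) = (1/2)(13.8182)(13.8182) = 95.4711.

95.47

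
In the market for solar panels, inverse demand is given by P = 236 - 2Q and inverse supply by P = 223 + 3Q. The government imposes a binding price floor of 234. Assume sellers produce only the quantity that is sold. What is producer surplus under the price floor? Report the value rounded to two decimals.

9.50

Free-market equilibrium: 236 - 2Q = 223 + 3Q gives Q* = 2.6, P* = 230.8.
At P = 234, buyers demand (236 - 234)/2 = 1 while sellers would supply more, so the quantity traded is 1 at price 234.
The supply price at Q = 1 is 226. PS is the trapezoid between 234 and supply over [0, 1]: (1/2)[(234 - 223) + (234 - 226)](1) = 9.5.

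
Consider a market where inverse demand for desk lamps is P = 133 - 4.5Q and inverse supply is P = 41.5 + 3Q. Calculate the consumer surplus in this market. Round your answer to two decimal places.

334.89

Equilibrium: 133 - 4.5Q = 41.5 + 3Q, so Q* = 12.2 and P* = 78.1.
The demand choke price is 133, so CS = (1/2)(Q*)(133 - P*) = (1/2)(12.2)(54.9) = 334.89.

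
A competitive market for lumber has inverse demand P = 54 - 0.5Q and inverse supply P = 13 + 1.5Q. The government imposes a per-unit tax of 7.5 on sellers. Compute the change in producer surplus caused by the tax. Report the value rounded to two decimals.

Pre-tax equilibrium: 54 - 0.5Q = 13 + 1.5Q gives Q* = 20.5, P* = 43.75.
With the tax, sellers need 7.5 more per unit: 54 - 0.5Q = 13 + 1.5Q + 7.5, so Q_t = 16.75. Buyers pay P_b = 45.625; sellers receive P_s = P_b - 7.5 = 38.125.
Producers lose the trapezoid between P_s and P* out to Q_t plus the triangle from Q_t to Q*: change in PS = 210.4219 - 315.1875 = -104.7656.

-104.77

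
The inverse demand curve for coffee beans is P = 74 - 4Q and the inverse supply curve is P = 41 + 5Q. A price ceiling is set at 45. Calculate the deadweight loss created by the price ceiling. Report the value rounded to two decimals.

Without the control, 74 - 4Q = 41 + 5Q so Q* = 3.6667 and P* = 59.3333.
At the ceiling price 45, quantity supplied is (45 - 41)/5 = 0.8; supply is the short side, so Q = 0.8 trades at P = 45.
The lost-trades triangle has base Q* - 0.8 = 2.8667 and height equal to the gap between the curves at Q = 0.8, which is 70.8 - 45 = 25.8. DWL = (1/2)(2.8667)(25.8) = 36.98.

36.98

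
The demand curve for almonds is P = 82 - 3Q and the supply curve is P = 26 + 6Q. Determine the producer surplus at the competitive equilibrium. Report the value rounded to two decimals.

116.15

Set 82 - 3Q = 26 + 6Q, which gives 56 = 9Q, so Q* = 6.2222 and P* = 82 - 3(6.2222) = 63.3333.
The supply curve's price intercept is 26, so PS = (1/2)(Q*)(P* - 26) = (1/2)(6.2222)(37.3333) = 116.1481.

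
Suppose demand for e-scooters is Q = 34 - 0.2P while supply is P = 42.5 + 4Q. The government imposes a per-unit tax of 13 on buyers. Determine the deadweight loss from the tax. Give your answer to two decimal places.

Rewriting demand in inverse form: P = 170 - 5Q.
Without the tax, 170 - 5Q = 42.5 + 4Q so Q* = 14.1667 and P* = 99.1667.
A tax on buyers shifts demand down by 13: (170 - 13) - 5Q = 42.5 + 4Q, so Q_t = 12.7222. Buyers pay P_b = 106.3889; sellers receive P_s = P_b - 13 = 93.3889.
The welfare triangle lost has base Q* - Q_t = 1.4444 and height t = 13, so DWL = (1/2)(1.4444)(13) = 9.3889.

9.39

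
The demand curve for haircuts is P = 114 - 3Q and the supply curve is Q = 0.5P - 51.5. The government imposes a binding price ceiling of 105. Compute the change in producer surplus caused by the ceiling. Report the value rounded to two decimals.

Rewriting supply in inverse form: P = 103 + 2Q.
Without the control, 114 - 3Q = 103 + 2Q so Q* = 2.2 and P* = 107.4.
At the ceiling price 105, quantity supplied is (105 - 103)/2 = 1; supply is the short side, so Q = 1 trades at P = 105.
PS goes from (1/2)(2.2)(4.4) = 4.84 to 1 (computed as (105 - 103)(1) - (1/2)(2)(1)^2), a change of -3.84.

-3.84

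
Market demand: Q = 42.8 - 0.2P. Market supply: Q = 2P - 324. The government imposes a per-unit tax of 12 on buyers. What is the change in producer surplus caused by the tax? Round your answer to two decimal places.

Rewriting demand in inverse form: P = 214 - 5Q.
Rewriting supply in inverse form: P = 162 + 0.5Q.
Without the tax, 214 - 5Q = 162 + 0.5Q so Q* = 9.4545 and P* = 166.7273.
With the tax, buyers' net willingness to pay falls by 12: (214 - 12) - 5Q = 162 + 0.5Q, so Q_t = 7.2727. Buyers pay P_b = 177.6364; sellers receive P_s = P_b - 12 = 165.6364.
Producers lose the trapezoid between P_s and P* out to Q_t plus the triangle from Q_t to Q*: change in PS = 13.2231 - 22.3471 = -9.124.

-9.12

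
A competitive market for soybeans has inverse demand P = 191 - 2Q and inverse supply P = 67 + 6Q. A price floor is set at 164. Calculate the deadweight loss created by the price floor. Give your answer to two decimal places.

Free-market equilibrium: 191 - 2Q = 67 + 6Q gives Q* = 15.5, P* = 160.
At P = 164, buyers demand (191 - 164)/2 = 13.5 while sellers would supply more, so the quantity traded is 13.5 at price 164.
At Q = 13.5 the demand price is 164 and the supply price is 148. Deadweight loss is the triangle between the curves from 13.5 to 15.5: (1/2)(164 - 148)(15.5 - 13.5) = 16.

16.00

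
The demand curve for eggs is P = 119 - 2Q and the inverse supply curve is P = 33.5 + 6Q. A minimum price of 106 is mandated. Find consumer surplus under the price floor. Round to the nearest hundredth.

Free-market equilibrium: 119 - 2Q = 33.5 + 6Q gives Q* = 10.6875, P* = 97.625.
At the floor price 106, quantity demanded is (119 - 106)/2 = 6.5; demand is the short side, so Q = 6.5 trades at P = 106.
CS is the triangle under demand above 106: (1/2)(6.5)(119 - 106) = 42.25.

42.25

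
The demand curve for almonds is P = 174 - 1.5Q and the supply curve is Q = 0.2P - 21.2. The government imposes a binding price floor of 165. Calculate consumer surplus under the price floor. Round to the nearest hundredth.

27.00

Rewriting supply in inverse form: P = 106 + 5Q.
Without the control, 174 - 1.5Q = 106 + 5Q so Q* = 10.4615 and P* = 158.3077.
At P = 165, buyers demand (174 - 165)/1.5 = 6 while sellers would supply more, so the quantity traded is 6 at price 165.
CS is the triangle under demand above 165: (1/2)(6)(174 - 165) = 27.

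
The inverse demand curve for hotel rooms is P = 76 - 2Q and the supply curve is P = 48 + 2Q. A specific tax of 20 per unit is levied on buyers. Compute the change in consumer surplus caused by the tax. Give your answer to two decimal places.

-45.00

Without the tax, 76 - 2Q = 48 + 2Q so Q* = 7 and P* = 62.
A tax on buyers shifts demand down by 20: (76 - 20) - 2Q = 48 + 2Q, so Q_t = 2. Buyers pay P_b = 72; sellers receive P_s = P_b - 20 = 52.
CS falls from (1/2)(7)(14) = 49 to (1/2)(2)(4) = 4, a change of -45.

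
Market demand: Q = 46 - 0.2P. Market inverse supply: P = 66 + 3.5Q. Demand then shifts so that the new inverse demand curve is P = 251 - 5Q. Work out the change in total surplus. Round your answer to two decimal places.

431.12

Rewriting demand in inverse form: P = 230 - 5Q.
Initial equilibrium: Q_0 = 19.2941, P_0 = 133.5294; CS_0 = (1/2)(19.2941)(96.4706) = 930.6574, PS_0 = (1/2)(19.2941)(67.5294) = 651.4602.
New equilibrium: 251 - 5Q = 66 + 3.5Q gives Q_1 = 21.7647, P_1 = 142.1765; CS_1 = 1184.2561, PS_1 = 828.9792.
Change in total surplus = (1184.2561 + 828.9792) - (930.6574 + 651.4602) = 431.1176.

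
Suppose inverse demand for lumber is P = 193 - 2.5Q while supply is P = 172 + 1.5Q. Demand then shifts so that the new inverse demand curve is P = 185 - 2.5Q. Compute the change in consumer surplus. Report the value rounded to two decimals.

Initial equilibrium: Q_0 = 5.25, P_0 = 179.875; CS_0 = (1/2)(5.25)(13.125) = 34.4531, PS_0 = (1/2)(5.25)(7.875) = 20.6719.
New equilibrium: 185 - 2.5Q = 172 + 1.5Q gives Q_1 = 3.25, P_1 = 176.875; CS_1 = 13.2031, PS_1 = 7.9219.
Change in consumer surplus = 13.2031 - 34.4531 = -21.25.

-21.25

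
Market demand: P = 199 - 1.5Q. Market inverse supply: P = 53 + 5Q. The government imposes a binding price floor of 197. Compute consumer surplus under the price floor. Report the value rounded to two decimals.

1.33

Free-market equilibrium: 199 - 1.5Q = 53 + 5Q gives Q* = 22.4615, P* = 165.3077.
At P = 197, buyers demand (199 - 197)/1.5 = 1.3333 while sellers would supply more, so the quantity traded is 1.3333 at price 197.
CS is the triangle under demand above 197: (1/2)(1.3333)(199 - 197) = 1.3333.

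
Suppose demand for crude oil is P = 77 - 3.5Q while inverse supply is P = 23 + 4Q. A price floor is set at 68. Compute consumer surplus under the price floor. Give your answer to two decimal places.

Free-market equilibrium: 77 - 3.5Q = 23 + 4Q gives Q* = 7.2, P* = 51.8.
At P = 68, buyers demand (77 - 68)/3.5 = 2.5714 while sellers would supply more, so the quantity traded is 2.5714 at price 68.
CS is the triangle under demand above 68: (1/2)(2.5714)(77 - 68) = 11.5714.

11.57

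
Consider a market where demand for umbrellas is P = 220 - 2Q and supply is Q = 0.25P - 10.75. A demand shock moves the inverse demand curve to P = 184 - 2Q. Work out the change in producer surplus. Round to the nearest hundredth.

-636.00

Rewriting supply in inverse form: P = 43 + 4Q.
Initial equilibrium: Q_0 = 29.5, P_0 = 161; CS_0 = (1/2)(29.5)(59) = 870.25, PS_0 = (1/2)(29.5)(118) = 1740.5.
New equilibrium: 184 - 2Q = 43 + 4Q gives Q_1 = 23.5, P_1 = 137; CS_1 = 552.25, PS_1 = 1104.5.
Change in producer surplus = 1104.5 - 1740.5 = -636.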